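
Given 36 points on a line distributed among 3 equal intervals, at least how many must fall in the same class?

By pigeonhole with 36 objects and 3 categories: ceiling(36/3).

Final answer: 12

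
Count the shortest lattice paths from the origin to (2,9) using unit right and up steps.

Each path has 2 right steps and 9 up steps in some order (11 steps total).
Choose which 9 of the 11 steps are up: C(11,9).

Final answer: C(11,9) = 55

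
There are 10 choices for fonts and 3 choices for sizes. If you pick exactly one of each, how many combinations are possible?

By the multiplication principle: 10 x 3.

Final answer: 30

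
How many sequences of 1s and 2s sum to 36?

Let f(n) be the number of climbs. Removing the last move (1 or 2 steps) gives f(n) = f(n-1) + f(n-2); base cases f(1)=1, f(2)=2.
Iterating the recurrence: f(1)=1, f(2)=2, f(3)=3, f(4)=5, f(5)=8, f(6)=13, f(7)=21, f(8)=34, f(9)=55, f(10)=89, f(11)=144, f(12)=233, f(13)=377, f(14)=610, f(15)=987, f(16)=1597, f(17)=2584, f(18)=4181, f(19)=6765, f(20)=10946, f(21)=17711, f(22)=28657, f(23)=46368, f(24)=75025, f(25)=121393, f(26)=196418, f(27)=317811, f(28)=514229, f(29)=832040, f(30)=1346269, f(31)=2178309, f(32)=3524578, f(33)=5702887, f(34)=9227465, f(35)=14930352, f(36)=24157817.

Final answer: 24157817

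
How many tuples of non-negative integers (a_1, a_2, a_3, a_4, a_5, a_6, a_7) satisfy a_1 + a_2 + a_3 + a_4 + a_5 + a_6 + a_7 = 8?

Stars and bars with 8 stars and 6 bars:
C(8+7-1, 7-1) = C(14,6).

Final answer: C(14,6) = 3003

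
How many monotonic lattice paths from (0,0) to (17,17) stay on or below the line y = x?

Total monotonic paths to (17,17): C(34,17) = 2333606220.
By the reflection principle, paths that go above the diagonal number C(34,18) = 2203961430.
Valid Dyck paths: 2333606220 - 2203961430.
(These counts are the Catalan numbers.)

Final answer: C_{17} = 129644790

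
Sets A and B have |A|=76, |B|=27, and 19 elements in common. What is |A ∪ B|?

|A union B| = |A| + |B| - |A intersect B| = 76 + 27 - 19.

Final answer: 84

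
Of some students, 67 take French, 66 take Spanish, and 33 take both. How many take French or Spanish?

|A union B| = |A| + |B| - |A intersect B| = 67 + 66 - 33.

Final answer: 100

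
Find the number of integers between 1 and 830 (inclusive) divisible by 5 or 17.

Multiples of 5: 166. Multiples of 17: 48. Of both (lcm=85): 9.
By inclusion-exclusion: 166 + 48 - 9.

Final answer: 205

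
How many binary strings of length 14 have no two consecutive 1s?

Classify by the final bit: ...0 gives a(n-1) strings, ...01 gives a(n-2) strings. Thus a(n) = a(n-1) + a(n-2) with a(1)=2, a(2)=3.
Building up term by term: a(1)=2, a(2)=3, a(3)=5, a(4)=8, a(5)=13, a(6)=21, a(7)=34, a(8)=55, a(9)=89, a(10)=144, a(11)=233, a(12)=377, a(13)=610, a(14)=987.

Final answer: 987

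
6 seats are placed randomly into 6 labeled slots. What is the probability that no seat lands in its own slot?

Use the recurrence D(n) = (n-1)(D(n-1) + D(n-2)) with D(0)=1, D(1)=0.
Building up: D(2)=1, D(3)=2, D(4)=9, D(5)=44, D(6)=265.
Total arrangements: 6! = 720.
Probability = D(6)/6! = 53/144.

Final answer: D(6)/6! = 265/720 = 0.368056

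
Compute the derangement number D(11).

D(n) = (n-1)(D(n-1) + D(n-2)), D(0)=1, D(1)=0.
Building up: D(2)=1, D(3)=2, D(4)=9, D(5)=44, D(6)=265, D(7)=1854, D(8)=14833, D(9)=133496, D(10)=1334961.
D(11) = 10 x (D(10) + D(9)) = 10 x (1334961 + 133496).

Final answer: D(11) = 14684570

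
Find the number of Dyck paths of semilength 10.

Total monotonic paths to (10,10): C(20,10) = 184756.
Paths that cross above y=x (reflection bijection): C(20,11) = 167960.
Valid Dyck paths: 184756 - 167960.
(This is the Catalan number C_{10}.)

Final answer: C_{10} = 16796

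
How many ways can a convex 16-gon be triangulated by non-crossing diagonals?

This is a standard Catalan-number count: the answer is C_n. Here n = 16 - 2 = 14.
C_n = (2n)!/(n!(n+1)!), so C_{14} = 28!/(14! x 15!) = C(28,14)/15 = 40116600/15.

Final answer: C_{14} = 2674440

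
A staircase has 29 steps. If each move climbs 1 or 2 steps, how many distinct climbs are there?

Condition on the final move: it is a 1-step (f(n-1) ways to get there) or a 2-step (f(n-2) ways), so f(n) = f(n-1) + f(n-2), with f(1)=1, f(2)=2.
Computing successive values: f(1)=1, f(2)=2, f(3)=3, f(4)=5, f(5)=8, f(6)=13, f(7)=21, f(8)=34, f(9)=55, f(10)=89, f(11)=144, f(12)=233, f(13)=377, f(14)=610, f(15)=987, f(16)=1597, f(17)=2584, f(18)=4181, f(19)=6765, f(20)=10946, f(21)=17711, f(22)=28657, f(23)=46368, f(24)=75025, f(25)=121393, f(26)=196418, f(27)=317811, f(28)=514229, f(29)=832040.

Final answer: 832040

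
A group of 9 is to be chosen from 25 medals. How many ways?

C(25,9) = 25!/(9! x 16!).

Final answer: \binom{25}{9} = 2042975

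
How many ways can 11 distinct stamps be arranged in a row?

The number of ways to arrange 11 distinct objects is 11!.

Final answer: 11! = 39916800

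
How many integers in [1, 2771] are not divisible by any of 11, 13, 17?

|div by 11|=251, |div by 13|=213, |div by 17|=163.
|div by 11&13|=19, |div by 11&17|=14, |div by 13&17|=12, |div by all|=1.
By inclusion-exclusion, divisible by at least one: 251+213+163-19-14-12+1 = 583.
Not divisible by any: 2771 - 583.

Final answer: 2188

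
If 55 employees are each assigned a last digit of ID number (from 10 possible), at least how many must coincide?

There are 10 possible values for last digit of ID number. With 55 employees and 10 categories, by pigeonhole: ceiling(55/10).

Final answer: 6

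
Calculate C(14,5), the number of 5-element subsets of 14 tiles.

C(14,5) = 14!/(5! x (14-5)!).

Final answer: C(14,5) = 2002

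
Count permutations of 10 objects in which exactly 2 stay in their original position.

Choose which 2 elements are fixed: C(10,2) = 45.
Derange the remaining 8 using D(j) = (j-1)(D(j-1) + D(j-2)), D(0)=1, D(1)=0: D(2)=1, D(3)=2, D(4)=9, D(5)=44, D(6)=265, D(7)=1854, D(8)=14833.
Total: 45 x 14833.

Final answer: C(10,2) D(8) = 667485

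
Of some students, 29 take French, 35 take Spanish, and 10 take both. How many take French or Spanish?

|A union B| = |A| + |B| - |A intersect B| = 29 + 35 - 10.

Final answer: 54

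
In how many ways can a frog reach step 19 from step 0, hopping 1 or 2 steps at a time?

Condition on the final move: it is a 1-step (f(n-1) ways to get there) or a 2-step (f(n-2) ways), so f(n) = f(n-1) + f(n-2), with f(1)=1, f(2)=2.
Building up term by term: f(1)=1, f(2)=2, f(3)=3, f(4)=5, f(5)=8, f(6)=13, f(7)=21, f(8)=34, f(9)=55, f(10)=89, f(11)=144, f(12)=233, f(13)=377, f(14)=610, f(15)=987, f(16)=1597, f(17)=2584, f(18)=4181, f(19)=6765.

Final answer: 6765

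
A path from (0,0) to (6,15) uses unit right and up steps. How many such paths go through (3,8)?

Paths (0,0)->(3,8): C(11,8) = 165.
Paths (3,8)->(6,15): C(10,7) = 120.
By multiplication principle: 165 x 120.

Final answer: 19800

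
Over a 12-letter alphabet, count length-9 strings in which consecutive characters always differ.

Let g(n) count such strings. g(1) = 12, and each valid string of length n-1 extends in 11 ways (any symbol but the last), so g(n) = 11 g(n-1).
Total: g(9) = 12 x 11^8.

Final answer: 12 x 11^{8} = 2572306572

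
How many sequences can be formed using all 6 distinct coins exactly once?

The number of ways to arrange 6 distinct objects is 6!.

Final answer: 6! = 720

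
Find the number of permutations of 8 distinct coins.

The number of ways to arrange 8 distinct objects is 8!.

Final answer: 8! = 40320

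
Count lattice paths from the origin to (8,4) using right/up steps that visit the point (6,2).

Paths (0,0)->(6,2): C(8,2) = 28.
Paths (6,2)->(8,4): C(4,2) = 6.
By multiplication principle: 28 x 6.

Final answer: 168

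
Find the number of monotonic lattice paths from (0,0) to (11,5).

Each path has 11 right steps and 5 up steps in some order (16 steps total).
Choose which 5 of the 16 steps are up: C(16,5).

Final answer: C(16,5) = 4368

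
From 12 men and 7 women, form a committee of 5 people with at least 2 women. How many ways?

Sum over valid woman counts:
C(7,2)C(12,3) = 4620
C(7,3)C(12,2) = 2310
C(7,4)C(12,1) = 420
C(7,5)C(12,0) = 21
Total: 4620 + 2310 + 420 + 21.

Final answer: 7371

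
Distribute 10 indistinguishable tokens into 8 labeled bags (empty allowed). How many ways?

Stars and bars: C(n+k-1, k-1) = C(17,7).

Final answer: C(17,7) = 19448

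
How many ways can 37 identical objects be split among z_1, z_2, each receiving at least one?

Substitute z'_i = z_i - 1 (so z'_i >= 0). Then sum z'_i = 37 - 2 = 35.
Stars and bars: C(35+2-1, 2-1) = C(36,1).

Final answer: C(36,1) = 36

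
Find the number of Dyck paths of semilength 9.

Total monotonic paths to (9,9): C(18,9) = 48620.
Paths that cross above y=x (reflection bijection): C(18,10) = 43758.
Valid Dyck paths: 48620 - 43758.
(These counts are the Catalan numbers.)

Final answer: C_{9} = 4862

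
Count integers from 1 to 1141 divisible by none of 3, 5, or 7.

|div by 3|=380, |div by 5|=228, |div by 7|=163.
|div by 3&5|=76, |div by 3&7|=54, |div by 5&7|=32, |div by all|=10.
By inclusion-exclusion, divisible by at least one: 380+228+163-76-54-32+10 = 619.
Not divisible by any: 1141 - 619.

Final answer: 522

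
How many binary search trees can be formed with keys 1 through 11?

This is counted by the nth Catalan number C_n. Here n = 11.
C_n = C(2n,n) - C(2n,n+1), so C_{11} = C(22,11) - C(22,12) = 705432 - 646646.

Final answer: C_{11} = 58786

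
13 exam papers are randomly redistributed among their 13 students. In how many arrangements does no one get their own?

D(n) = (n-1)(D(n-1) + D(n-2)), D(0)=1, D(1)=0.
D(2) = 1 x (0 + 1) = 1
D(3) = 2 x (1 + 0) = 2
D(4) = 3 x (2 + 1) = 9
D(5) = 4 x (9 + 2) = 44
D(6) = 5 x (44 + 9) = 265
D(7) = 6 x (265 + 44) = 1854
D(8) = 7 x (1854 + 265) = 14833
D(9) = 8 x (14833 + 1854) = 133496
D(10) = 9 x (133496 + 14833) = 1334961
D(11) = 10 x (1334961 + 133496) = 14684570
D(12) = 11 x (14684570 + 1334961) = 176214841
D(13) = 12 x (D(12) + D(11)) = 12 x (176214841 + 14684570)

Final answer: D(13) = 2290792932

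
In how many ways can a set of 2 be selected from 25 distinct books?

C(25,2) = 25!/(2! x (25-2)!).

Final answer: C(25,2) = 300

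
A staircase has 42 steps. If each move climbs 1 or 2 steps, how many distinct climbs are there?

Condition on the final move: it is a 1-step (f(n-1) ways to get there) or a 2-step (f(n-2) ways), so f(n) = f(n-1) + f(n-2), with f(1)=1, f(2)=2.
Computing successive values: f(1)=1, f(2)=2, f(3)=3, f(4)=5, f(5)=8, f(6)=13, f(7)=21, f(8)=34, f(9)=55, f(10)=89, f(11)=144, f(12)=233, f(13)=377, f(14)=610, f(15)=987, f(16)=1597, f(17)=2584, f(18)=4181, f(19)=6765, f(20)=10946, f(21)=17711, f(22)=28657, f(23)=46368, f(24)=75025, f(25)=121393, f(26)=196418, f(27)=317811, f(28)=514229, f(29)=832040, f(30)=1346269, f(31)=2178309, f(32)=3524578, f(33)=5702887, f(34)=9227465, f(35)=14930352, f(36)=24157817, f(37)=39088169, f(38)=63245986, f(39)=102334155, f(40)=165580141, f(41)=267914296, f(42)=433494437.

Final answer: 433494437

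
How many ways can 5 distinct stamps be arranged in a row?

The number of ways to arrange 5 distinct objects is 5!.

Final answer: 5! = 120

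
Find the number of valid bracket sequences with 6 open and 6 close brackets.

This is a standard Catalan-number count: the answer is C_n. Here n = 6 (pairs).
C_n = C(2n,n)/(n+1), so C_{6} = C(12,6)/7 = 924/7.

Final answer: C_{6} = 132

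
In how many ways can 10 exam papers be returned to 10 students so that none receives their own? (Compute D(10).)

Derangements satisfy D(n) = (n-1)(D(n-1) + D(n-2)), starting from D(0)=1, D(1)=0.
D(2) = 1 x (0 + 1) = 1
D(3) = 2 x (1 + 0) = 2
D(4) = 3 x (2 + 1) = 9
D(5) = 4 x (9 + 2) = 44
D(6) = 5 x (44 + 9) = 265
D(7) = 6 x (265 + 44) = 1854
D(8) = 7 x (1854 + 265) = 14833
D(9) = 8 x (14833 + 1854) = 133496
D(10) = 9 x (D(9) + D(8)) = 9 x (133496 + 14833)

Final answer: D(10) = 1334961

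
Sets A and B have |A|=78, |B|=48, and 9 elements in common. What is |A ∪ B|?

|A union B| = |A| + |B| - |A intersect B| = 78 + 48 - 9.

Final answer: 117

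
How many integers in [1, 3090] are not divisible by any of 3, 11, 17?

|div by 3|=1030, |div by 11|=280, |div by 17|=181.
|div by 3&11|=93, |div by 3&17|=60, |div by 11&17|=16, |div by all|=5.
By inclusion-exclusion, divisible by at least one: 1030+280+181-93-60-16+5 = 1327.
Not divisible by any: 3090 - 1327.

Final answer: 1763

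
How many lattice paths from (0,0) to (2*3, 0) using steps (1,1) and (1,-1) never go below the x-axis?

Total monotonic paths to (3,3): C(6,3) = 20.
Reflecting each bad path at its first crossing gives a bijection with paths to (2,4): C(6,4) = 15.
Valid Dyck paths: 20 - 15.
(This is the Catalan number C_{3}.)

Final answer: C_{3} = 5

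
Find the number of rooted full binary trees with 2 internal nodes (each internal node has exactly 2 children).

The structures are counted by the Catalan number C_n. Here n = 2.
C_n = C(2n,n) - C(2n,n+1), so C_{2} = C(4,2) - C(4,3) = 6 - 4.

Final answer: C_{2} = 2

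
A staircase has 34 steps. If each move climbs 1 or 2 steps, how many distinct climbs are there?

Let f(n) count the ways. The last step is size 1 or 2, so f(n) = f(n-1) + f(n-2) with f(1)=1, f(2)=2.
Computing successive values: f(1)=1, f(2)=2, f(3)=3, f(4)=5, f(5)=8, f(6)=13, f(7)=21, f(8)=34, f(9)=55, f(10)=89, f(11)=144, f(12)=233, f(13)=377, f(14)=610, f(15)=987, f(16)=1597, f(17)=2584, f(18)=4181, f(19)=6765, f(20)=10946, f(21)=17711, f(22)=28657, f(23)=46368, f(24)=75025, f(25)=121393, f(26)=196418, f(27)=317811, f(28)=514229, f(29)=832040, f(30)=1346269, f(31)=2178309, f(32)=3524578, f(33)=5702887, f(34)=9227465.

Final answer: 9227465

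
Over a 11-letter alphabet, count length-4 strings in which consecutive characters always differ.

Let g(n) count such strings. g(1) = 11, and each valid string of length n-1 extends in 10 ways (any symbol but the last), so g(n) = 10 g(n-1).
Total: g(4) = 11 x 10^3.

Final answer: 11 x 10^{3} = 11000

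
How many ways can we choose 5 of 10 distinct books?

C(10,5) = 10!/(5! x 5!).

Final answer: \binom{10}{5} = 252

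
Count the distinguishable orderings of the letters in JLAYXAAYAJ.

Letters (A:4, J:2, L:1, X:1, Y:2). Total letters: 10.
Permutations = 10!/(4! x 2! x 2!).

Final answer: 37800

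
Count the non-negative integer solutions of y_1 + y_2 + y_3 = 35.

Stars and bars with 35 stars and 2 bars:
C(35+3-1, 3-1) = C(37,2).

Final answer: C(37,2) = 666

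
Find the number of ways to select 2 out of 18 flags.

C(18,2) = 18!/(2! x (18-2)!).

Final answer: C(18,2) = 153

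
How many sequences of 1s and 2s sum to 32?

Condition on the final move: it is a 1-step (f(n-1) ways to get there) or a 2-step (f(n-2) ways), so f(n) = f(n-1) + f(n-2), with f(1)=1, f(2)=2.
Computing successive values: f(1)=1, f(2)=2, f(3)=3, f(4)=5, f(5)=8, f(6)=13, f(7)=21, f(8)=34, f(9)=55, f(10)=89, f(11)=144, f(12)=233, f(13)=377, f(14)=610, f(15)=987, f(16)=1597, f(17)=2584, f(18)=4181, f(19)=6765, f(20)=10946, f(21)=17711, f(22)=28657, f(23)=46368, f(24)=75025, f(25)=121393, f(26)=196418, f(27)=317811, f(28)=514229, f(29)=832040, f(30)=1346269, f(31)=2178309, f(32)=3524578.

Final answer: 3524578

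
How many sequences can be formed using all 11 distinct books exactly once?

The number of ways to arrange 11 distinct objects is 11!.

Final answer: 11! = 39916800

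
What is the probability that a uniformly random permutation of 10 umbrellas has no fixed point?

D(n) = (n-1)(D(n-1) + D(n-2)), D(0)=1, D(1)=0.
Building up: D(2)=1, D(3)=2, D(4)=9, D(5)=44, D(6)=265, D(7)=1854, D(8)=14833, D(9)=133496, D(10)=1334961.
Total arrangements: 10! = 3628800.
Probability = D(10)/10! = 16481/44800.

Final answer: D(10)/10! = 1334961/3628800 = 0.367879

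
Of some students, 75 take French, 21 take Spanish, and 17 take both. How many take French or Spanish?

|A union B| = |A| + |B| - |A intersect B| = 75 + 21 - 17.

Final answer: 79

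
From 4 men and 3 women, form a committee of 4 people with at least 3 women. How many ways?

Sum over valid woman counts:
C(3,3)C(4,1).

Final answer: 4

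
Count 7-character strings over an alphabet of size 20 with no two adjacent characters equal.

First character: 20 choices. Each subsequent: 19 choices (must differ from the previous one).
Total: 20 x 19^6.

Final answer: 20 x 19^{6} = 940917620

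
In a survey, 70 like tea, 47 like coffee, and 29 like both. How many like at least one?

|A union B| = |A| + |B| - |A intersect B| = 70 + 47 - 29.

Final answer: 88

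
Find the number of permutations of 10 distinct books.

The number of ways to arrange 10 distinct objects is 10!.

Final answer: 10! = 3628800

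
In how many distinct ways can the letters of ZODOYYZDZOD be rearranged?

Letters (D:3, O:3, Y:2, Z:3). Total letters: 11.
Permutations = 11!/(3! x 3! x 3! x 2!).

Final answer: 92400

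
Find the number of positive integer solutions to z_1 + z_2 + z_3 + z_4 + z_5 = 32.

Substitute z'_i = z_i - 1 (so z'_i >= 0). Then sum z'_i = 32 - 5 = 27.
Stars and bars: C(27+5-1, 5-1) = C(31,4).

Final answer: C(31,4) = 31465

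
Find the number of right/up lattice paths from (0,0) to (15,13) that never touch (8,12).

Total paths to (15,13): C(28,13) = 37442160.
Paths through (8,12): C(20,12) x C(8,1) = 1007760.
Avoiding (8,12): 37442160 - 1007760.

Final answer: 36434400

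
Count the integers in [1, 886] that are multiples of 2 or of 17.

Multiples of 2: 443. Multiples of 17: 52. Of both (lcm=34): 26.
By inclusion-exclusion: 443 + 52 - 26.

Final answer: 469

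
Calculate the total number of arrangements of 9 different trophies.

The number of ways to arrange 9 distinct objects is 9!.

Final answer: 9! = 362880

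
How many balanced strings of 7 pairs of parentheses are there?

This is a standard Catalan-number count: the answer is C_n. Here n = 7 (pairs).
Using C_0 = 1 and C_(k+1) = C_k x 2(2k+1)/(k+2), build up term by term: C_1=1, C_2=2, C_3=5, C_4=14, C_5=42, C_6=132, C_7=429.

Final answer: C_{7} = 429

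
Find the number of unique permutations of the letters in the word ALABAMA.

Letters (A:4, B:1, L:1, M:1). Total letters: 7.
Permutations = 7!/(4!).

Final answer: 210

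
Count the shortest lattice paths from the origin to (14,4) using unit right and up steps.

Each path has 14 right steps and 4 up steps in some order (18 steps total).
Choose which 4 of the 18 steps are up: C(18,4).

Final answer: C(18,4) = 3060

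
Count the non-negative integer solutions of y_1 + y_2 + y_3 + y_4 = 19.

Stars and bars with 19 stars and 3 bars:
C(19+4-1, 4-1) = C(22,3).

Final answer: C(22,3) = 1540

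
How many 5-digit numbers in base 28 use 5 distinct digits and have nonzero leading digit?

The leading digit has 27 choices (anything but zero); the next has 27 (anything but the first), then 26, and so on, one fewer each time.
Total: 27 x 27 x 26 x 25 x 24.

Final answer: 11372400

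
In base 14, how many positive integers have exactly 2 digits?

These are the integers in [14^1, 14^2), so the count is 14^2 - 14^1 = 13 x 14^1.

Final answer: 182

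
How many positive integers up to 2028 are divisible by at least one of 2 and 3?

Multiples of 2: 1014. Multiples of 3: 676. Of both (lcm=6): 338.
By inclusion-exclusion: 1014 + 676 - 338.

Final answer: 1352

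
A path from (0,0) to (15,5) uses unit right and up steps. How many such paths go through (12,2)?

Paths (0,0)->(12,2): C(14,2) = 91.
Paths (12,2)->(15,5): C(6,3) = 20.
By multiplication principle: 91 x 20.

Final answer: 1820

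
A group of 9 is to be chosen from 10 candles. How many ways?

C(10,9) = 10!/(9! x 1!).

Final answer: \binom{10}{9} = 10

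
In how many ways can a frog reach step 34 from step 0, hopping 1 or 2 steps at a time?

Let f(n) count the ways. The last step is size 1 or 2, so f(n) = f(n-1) + f(n-2) with f(1)=1, f(2)=2.
Building up term by term: f(1)=1, f(2)=2, f(3)=3, f(4)=5, f(5)=8, f(6)=13, f(7)=21, f(8)=34, f(9)=55, f(10)=89, f(11)=144, f(12)=233, f(13)=377, f(14)=610, f(15)=987, f(16)=1597, f(17)=2584, f(18)=4181, f(19)=6765, f(20)=10946, f(21)=17711, f(22)=28657, f(23)=46368, f(24)=75025, f(25)=121393, f(26)=196418, f(27)=317811, f(28)=514229, f(29)=832040, f(30)=1346269, f(31)=2178309, f(32)=3524578, f(33)=5702887, f(34)=9227465.

Final answer: 9227465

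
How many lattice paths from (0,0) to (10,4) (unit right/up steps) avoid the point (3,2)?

Total paths to (10,4): C(14,4) = 1001.
Paths through (3,2): C(5,2) x C(9,2) = 360.
Avoiding (3,2): 1001 - 360.

Final answer: 641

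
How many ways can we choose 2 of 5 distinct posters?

C(5,2) = 5!/(2! x (5-2)!).

Final answer: C(5,2) = 10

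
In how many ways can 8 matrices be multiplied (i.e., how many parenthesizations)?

This is a standard Catalan-number count: the answer is C_n. Here n = 8 - 1 = 7.
C_n = (2n)!/(n!(n+1)!), so C_{7} = 14!/(7! x 8!) = C(14,7)/8 = 3432/8.

Final answer: C_{7} = 429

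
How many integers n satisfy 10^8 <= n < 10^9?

These are the integers in [10^8, 10^9), so the count is 10^9 - 10^8 = 9 x 10^8.

Final answer: 900000000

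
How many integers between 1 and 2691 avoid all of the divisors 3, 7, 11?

|div by 3|=897, |div by 7|=384, |div by 11|=244.
|div by 3&7|=128, |div by 3&11|=81, |div by 7&11|=34, |div by all|=11.
By inclusion-exclusion, divisible by at least one: 897+384+244-128-81-34+11 = 1293.
Not divisible by any: 2691 - 1293.

Final answer: 1398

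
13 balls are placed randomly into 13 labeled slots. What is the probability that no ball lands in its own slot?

Use the recurrence D(n) = (n-1)(D(n-1) + D(n-2)) with D(0)=1, D(1)=0.
Building up: D(2)=1, D(3)=2, D(4)=9, D(5)=44, D(6)=265, D(7)=1854, D(8)=14833, D(9)=133496, D(10)=1334961, D(11)=14684570, D(12)=176214841, D(13)=2290792932.
Total arrangements: 13! = 6227020800.
Probability = D(13)/13! = 63633137/172972800.

Final answer: D(13)/13! = 2290792932/6227020800 = 0.367879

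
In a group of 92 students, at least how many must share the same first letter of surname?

There are 26 possible values for first letter of surname. With 92 students and 26 categories, by pigeonhole: ceiling(92/26).

Final answer: 4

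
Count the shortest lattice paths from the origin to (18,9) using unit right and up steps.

Each path has 18 right steps and 9 up steps in some order (27 steps total).
Choose which 9 of the 27 steps are up: C(27,9).

Final answer: C(27,9) = 4686825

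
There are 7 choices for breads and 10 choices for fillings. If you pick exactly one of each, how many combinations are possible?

By the multiplication principle: 7 x 10.

Final answer: 70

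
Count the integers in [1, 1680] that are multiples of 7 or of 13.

Multiples of 7: 240. Multiples of 13: 129. Of both (lcm=91): 18.
By inclusion-exclusion: 240 + 129 - 18.

Final answer: 351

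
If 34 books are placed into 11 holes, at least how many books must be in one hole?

By the pigeonhole principle: ceiling(34/11).

Final answer: 4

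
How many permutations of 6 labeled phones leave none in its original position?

Use the recurrence D(n) = (n-1)(D(n-1) + D(n-2)) with D(0)=1, D(1)=0.
D(2) = 1 x (0 + 1) = 1
D(3) = 2 x (1 + 0) = 2
D(4) = 3 x (2 + 1) = 9
D(5) = 4 x (9 + 2) = 44
D(6) = 5 x (D(5) + D(4)) = 5 x (44 + 9)

Final answer: D(6) = 265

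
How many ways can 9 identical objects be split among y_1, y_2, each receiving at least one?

Substitute y'_i = y_i - 1 (so y'_i >= 0). Then sum y'_i = 9 - 2 = 7.
Stars and bars: C(7+2-1, 2-1) = C(8,1).

Final answer: C(8,1) = 8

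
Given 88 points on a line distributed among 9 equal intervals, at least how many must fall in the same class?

By pigeonhole with 88 objects and 9 categories: ceiling(88/9).

Final answer: 10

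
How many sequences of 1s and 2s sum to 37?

Let f(n) count the ways. The last step is size 1 or 2, so f(n) = f(n-1) + f(n-2) with f(1)=1, f(2)=2.
Computing successive values: f(1)=1, f(2)=2, f(3)=3, f(4)=5, f(5)=8, f(6)=13, f(7)=21, f(8)=34, f(9)=55, f(10)=89, f(11)=144, f(12)=233, f(13)=377, f(14)=610, f(15)=987, f(16)=1597, f(17)=2584, f(18)=4181, f(19)=6765, f(20)=10946, f(21)=17711, f(22)=28657, f(23)=46368, f(24)=75025, f(25)=121393, f(26)=196418, f(27)=317811, f(28)=514229, f(29)=832040, f(30)=1346269, f(31)=2178309, f(32)=3524578, f(33)=5702887, f(34)=9227465, f(35)=14930352, f(36)=24157817, f(37)=39088169.

Final answer: 39088169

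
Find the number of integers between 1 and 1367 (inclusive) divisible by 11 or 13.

Multiples of 11: 124. Multiples of 13: 105. Of both (lcm=143): 9.
By inclusion-exclusion: 124 + 105 - 9.

Final answer: 220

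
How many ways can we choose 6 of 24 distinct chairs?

C(24,6) = 24!/(6! x (24-6)!).

Final answer: C(24,6) = 134596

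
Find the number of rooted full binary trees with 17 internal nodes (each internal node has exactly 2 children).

This is a standard Catalan-number count: the answer is C_n. Here n = 17.
C_n = C(2n,n)/(n+1), so C_{17} = C(34,17)/18 = 2333606220/18.

Final answer: C_{17} = 129644790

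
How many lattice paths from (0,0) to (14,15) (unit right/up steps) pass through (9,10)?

Paths (0,0)->(9,10): C(19,10) = 92378.
Paths (9,10)->(14,15): C(10,5) = 252.
By multiplication principle: 92378 x 252.

Final answer: 23279256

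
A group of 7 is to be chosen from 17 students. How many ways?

C(17,7) = 17!/(7! x (17-7)!).

Final answer: C(17,7) = 19448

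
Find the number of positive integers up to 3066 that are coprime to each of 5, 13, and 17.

|div by 5|=613, |div by 13|=235, |div by 17|=180.
|div by 5&13|=47, |div by 5&17|=36, |div by 13&17|=13, |div by all|=2.
By inclusion-exclusion, divisible by at least one: 613+235+180-47-36-13+2 = 934.
Not divisible by any: 3066 - 934.

Final answer: 2132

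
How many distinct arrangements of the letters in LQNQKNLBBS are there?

Letters (B:2, K:1, L:2, N:2, Q:2, S:1). Total letters: 10.
Permutations = 10!/(2! x 2! x 2! x 2!).

Final answer: 226800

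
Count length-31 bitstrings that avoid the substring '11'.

Let a(n) count valid strings. If the last bit is 0 the prefix is any valid string of length n-1; if it is 1 the string must end in 01 with a valid prefix of length n-2. So a(n) = a(n-1) + a(n-2), a(1)=2, a(2)=3.
Iterating the recurrence: a(1)=2, a(2)=3, a(3)=5, a(4)=8, a(5)=13, a(6)=21, a(7)=34, a(8)=55, a(9)=89, a(10)=144, a(11)=233, a(12)=377, a(13)=610, a(14)=987, a(15)=1597, a(16)=2584, a(17)=4181, a(18)=6765, a(19)=10946, a(20)=17711, a(21)=28657, a(22)=46368, a(23)=75025, a(24)=121393, a(25)=196418, a(26)=317811, a(27)=514229, a(28)=832040, a(29)=1346269, a(30)=2178309, a(31)=3524578.

Final answer: 3524578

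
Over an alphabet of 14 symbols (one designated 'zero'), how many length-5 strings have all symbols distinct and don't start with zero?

The leading digit has 13 choices (anything but zero); the next has 13 (anything but the first), then 12, and so on, one fewer each time.
Total: 13 x 13 x 12 x 11 x 10.

Final answer: 223080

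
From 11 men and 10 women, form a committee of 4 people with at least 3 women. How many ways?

Sum over valid woman counts:
C(10,3)C(11,1) = 1320
C(10,4)C(11,0) = 210
Total: 1320 + 210.

Final answer: 1530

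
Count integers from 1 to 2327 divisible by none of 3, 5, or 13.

|div by 3|=775, |div by 5|=465, |div by 13|=179.
|div by 3&5|=155, |div by 3&13|=59, |div by 5&13|=35, |div by all|=11.
By inclusion-exclusion, divisible by at least one: 775+465+179-155-59-35+11 = 1181.
Not divisible by any: 2327 - 1181.

Final answer: 1146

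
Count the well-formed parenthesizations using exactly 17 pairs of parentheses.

The structures are counted by the Catalan number C_n. Here n = 17 (pairs).
C_n = (2n)!/(n!(n+1)!), so C_{17} = 34!/(17! x 18!) = C(34,17)/18 = 2333606220/18.

Final answer: C_{17} = 129644790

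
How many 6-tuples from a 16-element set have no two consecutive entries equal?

Let g(n) count such strings. g(1) = 16, and each valid string of length n-1 extends in 15 ways (any symbol but the last), so g(n) = 15 g(n-1).
Total: g(6) = 16 x 15^5.

Final answer: 16 x 15^{5} = 12150000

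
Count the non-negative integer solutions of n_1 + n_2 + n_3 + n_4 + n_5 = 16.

Stars and bars with 16 stars and 4 bars:
C(16+5-1, 5-1) = C(20,4).

Final answer: C(20,4) = 4845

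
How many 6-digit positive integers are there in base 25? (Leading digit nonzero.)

In base 25, the leading digit has 24 choices (1..24); each of the remaining 5 digits has 25 choices.
Total: 24 x 25^5.

Final answer: 234375000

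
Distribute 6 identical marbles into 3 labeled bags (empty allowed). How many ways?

Stars and bars: C(n+k-1, k-1) = C(8,2).

Final answer: C(8,2) = 28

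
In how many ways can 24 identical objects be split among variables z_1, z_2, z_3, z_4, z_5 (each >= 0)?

Stars and bars with 24 stars and 4 bars:
C(24+5-1, 5-1) = C(28,4).

Final answer: C(28,4) = 20475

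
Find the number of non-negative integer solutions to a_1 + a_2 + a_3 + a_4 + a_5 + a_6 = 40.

Stars and bars with 40 stars and 5 bars:
C(40+6-1, 6-1) = C(45,5).

Final answer: C(45,5) = 1221759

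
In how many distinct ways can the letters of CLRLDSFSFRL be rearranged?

Letters (C:1, D:1, F:2, L:3, R:2, S:2). Total letters: 11.
Permutations = 11!/(3! x 2! x 2! x 2!).

Final answer: 831600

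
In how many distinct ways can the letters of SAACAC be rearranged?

Letters (A:3, C:2, S:1). Total letters: 6.
Permutations = 6!/(3! x 2!).

Final answer: 60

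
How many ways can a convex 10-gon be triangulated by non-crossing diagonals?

This is a standard Catalan-number count: the answer is C_n. Here n = 10 - 2 = 8.
C_n = (2n)!/(n!(n+1)!), so C_{8} = 16!/(8! x 9!) = C(16,8)/9 = 12870/9.

Final answer: C_{8} = 1430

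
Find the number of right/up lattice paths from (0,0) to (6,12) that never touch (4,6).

Total paths to (6,12): C(18,12) = 18564.
Paths through (4,6): C(10,6) x C(8,6) = 5880.
Avoiding (4,6): 18564 - 5880.

Final answer: 12684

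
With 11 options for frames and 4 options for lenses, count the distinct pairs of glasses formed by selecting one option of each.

By the multiplication principle: 11 x 4.

Final answer: 44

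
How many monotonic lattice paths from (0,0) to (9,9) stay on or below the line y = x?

Total monotonic paths to (9,9): C(18,9) = 48620.
Reflecting each bad path at its first crossing gives a bijection with paths to (8,10): C(18,10) = 43758.
Valid Dyck paths: 48620 - 43758.
(Check: C(18,9) - C(18,10) = C(18,9)/10, the Catalan number C_{9}.)

Final answer: C_{9} = 4862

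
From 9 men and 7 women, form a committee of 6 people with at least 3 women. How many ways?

Sum over valid woman counts:
C(7,3)C(9,3) = 2940
C(7,4)C(9,2) = 1260
C(7,5)C(9,1) = 189
C(7,6)C(9,0) = 7
Total: 2940 + 1260 + 189 + 7.

Final answer: 4396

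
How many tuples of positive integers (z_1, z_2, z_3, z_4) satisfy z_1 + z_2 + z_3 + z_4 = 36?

Substitute z'_i = z_i - 1 (so z'_i >= 0). Then sum z'_i = 36 - 4 = 32.
Stars and bars: C(32+4-1, 4-1) = C(35,3).

Final answer: C(35,3) = 6545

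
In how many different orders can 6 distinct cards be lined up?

The number of ways to arrange 6 distinct objects is 6!.

Final answer: 6! = 720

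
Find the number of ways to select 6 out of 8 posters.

C(8,6) = 8!/(6! x (8-6)!).

Final answer: C(8,6) = 28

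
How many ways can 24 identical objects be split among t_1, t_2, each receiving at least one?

Substitute t'_i = t_i - 1 (so t'_i >= 0). Then sum t'_i = 24 - 2 = 22.
Stars and bars: C(22+2-1, 2-1) = C(23,1).

Final answer: C(23,1) = 23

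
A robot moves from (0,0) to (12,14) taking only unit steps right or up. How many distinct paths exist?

Each path has 12 right steps and 14 up steps in some order (26 steps total).
Choose which 14 of the 26 steps are up: C(26,14).

Final answer: C(26,14) = 9657700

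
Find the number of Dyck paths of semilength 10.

Total monotonic paths to (10,10): C(20,10) = 184756.
A path is bad iff it touches y = x + 1; reflecting its initial segment maps bad paths bijectively onto all paths to (9,11), of which there are C(20,11) = 167960.
Valid Dyck paths: 184756 - 167960.
(Check: C(20,10) - C(20,11) = C(20,10)/11, the Catalan number C_{10}.)

Final answer: C_{10} = 16796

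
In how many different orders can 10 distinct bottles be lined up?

The number of ways to arrange 10 distinct objects is 10!.

Final answer: 10! = 3628800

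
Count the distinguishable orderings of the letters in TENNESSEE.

Letters (E:4, N:2, S:2, T:1). Total letters: 9.
Permutations = 9!/(4! x 2! x 2!).

Final answer: 3780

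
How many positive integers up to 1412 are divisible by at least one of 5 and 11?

Multiples of 5: 282. Multiples of 11: 128. Of both (lcm=55): 25.
By inclusion-exclusion: 282 + 128 - 25.

Final answer: 385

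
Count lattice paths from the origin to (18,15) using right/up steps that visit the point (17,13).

Paths (0,0)->(17,13): C(30,13) = 119759850.
Paths (17,13)->(18,15): C(3,2) = 3.
By multiplication principle: 119759850 x 3.

Final answer: 359279550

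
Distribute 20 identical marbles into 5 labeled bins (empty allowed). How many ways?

Stars and bars: C(n+k-1, k-1) = C(24,4).

Final answer: C(24,4) = 10626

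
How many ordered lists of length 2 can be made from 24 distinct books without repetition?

P(24,2) = 24!/(24-2)! = 24!/22!.

Final answer: P(24,2) = 552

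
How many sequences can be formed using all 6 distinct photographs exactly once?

The number of ways to arrange 6 distinct objects is 6!.

Final answer: 6! = 720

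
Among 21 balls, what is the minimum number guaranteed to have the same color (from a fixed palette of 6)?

There are 6 possible values for color (from a fixed palette of 6). With 21 balls and 6 categories, by pigeonhole: ceiling(21/6).

Final answer: 4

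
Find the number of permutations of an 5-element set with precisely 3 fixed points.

Choose which 3 elements are fixed: C(5,3) = 10.
Derange the remaining 2 using D(j) = (j-1)(D(j-1) + D(j-2)), D(0)=1, D(1)=0: D(2)=1.
Total: 10 x 1.

Final answer: C(5,3) D(2) = 10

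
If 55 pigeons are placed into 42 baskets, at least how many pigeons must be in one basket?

By the pigeonhole principle: ceiling(55/42).

Final answer: 2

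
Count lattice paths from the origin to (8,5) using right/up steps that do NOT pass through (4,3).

Total paths to (8,5): C(13,5) = 1287.
Paths through (4,3): C(7,3) x C(6,2) = 525.
Avoiding (4,3): 1287 - 525.

Final answer: 762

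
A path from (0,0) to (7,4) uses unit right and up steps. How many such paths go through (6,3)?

Paths (0,0)->(6,3): C(9,3) = 84.
Paths (6,3)->(7,4): C(2,1) = 2.
By multiplication principle: 84 x 2.

Final answer: 168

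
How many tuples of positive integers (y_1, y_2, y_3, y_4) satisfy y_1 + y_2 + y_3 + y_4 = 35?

Substitute y'_i = y_i - 1 (so y'_i >= 0). Then sum y'_i = 35 - 4 = 31.
Stars and bars: C(31+4-1, 4-1) = C(34,3).

Final answer: C(34,3) = 5984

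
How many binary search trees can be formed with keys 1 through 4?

This is a standard Catalan-number count: the answer is C_n. Here n = 4.
C_n = C(2n,n) - C(2n,n+1), so C_{4} = C(8,4) - C(8,5) = 70 - 56.

Final answer: C_{4} = 14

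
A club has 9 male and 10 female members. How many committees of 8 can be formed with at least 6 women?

Sum over valid woman counts:
C(10,6)C(9,2) = 7560
C(10,7)C(9,1) = 1080
C(10,8)C(9,0) = 45
Total: 7560 + 1080 + 45.

Final answer: 8685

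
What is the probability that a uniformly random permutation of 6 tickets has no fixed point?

Use the recurrence D(n) = (n-1)(D(n-1) + D(n-2)) with D(0)=1, D(1)=0.
Building up: D(2)=1, D(3)=2, D(4)=9, D(5)=44, D(6)=265.
Total arrangements: 6! = 720.
Probability = D(6)/6! = 53/144.

Final answer: D(6)/6! = 265/720 = 0.368056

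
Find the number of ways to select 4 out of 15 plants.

C(15,4) = 15!/(4! x (15-4)!).

Final answer: C(15,4) = 1365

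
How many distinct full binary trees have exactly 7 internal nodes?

This is a standard Catalan-number count: the answer is C_n. Here n = 7.
Using C_0 = 1 and C_(k+1) = C_k x 2(2k+1)/(k+2), build up term by term: C_1=1, C_2=2, C_3=5, C_4=14, C_5=42, C_6=132, C_7=429.

Final answer: C_{7} = 429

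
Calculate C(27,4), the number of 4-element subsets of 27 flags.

C(27,4) = 27!/(4! x 23!).

Final answer: \binom{27}{4} = 17550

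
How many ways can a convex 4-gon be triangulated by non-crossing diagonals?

This is counted by the nth Catalan number C_n. Here n = 4 - 2 = 2.
C_n = (2n)!/(n!(n+1)!), so C_{2} = 4!/(2! x 3!) = C(4,2)/3 = 6/3.

Final answer: C_{2} = 2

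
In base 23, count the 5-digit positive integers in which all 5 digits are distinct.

The leading digit has 22 choices (anything but zero); the next has 22 (anything but the first), then 21, and so on, one fewer each time.
Total: 22 x 22 x 21 x 20 x 19.

Final answer: 3862320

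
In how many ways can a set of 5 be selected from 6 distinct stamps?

C(6,5) = 6!/(5! x (6-5)!).

Final answer: C(6,5) = 6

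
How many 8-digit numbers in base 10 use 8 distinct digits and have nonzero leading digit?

First digit: 9 (nonzero). Second: 9 (not first). Third: 8, etc.
Total: 9 x 9 x 8 x 7 x 6 x 5 x 4 x 3.

Final answer: 1632960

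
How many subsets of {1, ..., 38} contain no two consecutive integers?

Condition on whether n belongs to the subset: if not, any valid subset of {1, ..., n-1} works (a(n-1)); if so, n-1 is excluded and the rest is a valid subset of {1, ..., n-2} (a(n-2)). Hence a(n) = a(n-1) + a(n-2), a(1)=2, a(2)=3.
Computing successive values: a(1)=2, a(2)=3, a(3)=5, a(4)=8, a(5)=13, a(6)=21, a(7)=34, a(8)=55, a(9)=89, a(10)=144, a(11)=233, a(12)=377, a(13)=610, a(14)=987, a(15)=1597, a(16)=2584, a(17)=4181, a(18)=6765, a(19)=10946, a(20)=17711, a(21)=28657, a(22)=46368, a(23)=75025, a(24)=121393, a(25)=196418, a(26)=317811, a(27)=514229, a(28)=832040, a(29)=1346269, a(30)=2178309, a(31)=3524578, a(32)=5702887, a(33)=9227465, a(34)=14930352, a(35)=24157817, a(36)=39088169, a(37)=63245986, a(38)=102334155.

Final answer: 102334155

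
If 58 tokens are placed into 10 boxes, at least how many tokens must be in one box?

By the pigeonhole principle: ceiling(58/10).

Final answer: 6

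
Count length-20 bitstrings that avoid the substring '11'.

Classify by the final bit: ...0 gives a(n-1) strings, ...01 gives a(n-2) strings. Thus a(n) = a(n-1) + a(n-2) with a(1)=2, a(2)=3.
Building up term by term: a(1)=2, a(2)=3, a(3)=5, a(4)=8, a(5)=13, a(6)=21, a(7)=34, a(8)=55, a(9)=89, a(10)=144, a(11)=233, a(12)=377, a(13)=610, a(14)=987, a(15)=1597, a(16)=2584, a(17)=4181, a(18)=6765, a(19)=10946, a(20)=17711.

Final answer: 17711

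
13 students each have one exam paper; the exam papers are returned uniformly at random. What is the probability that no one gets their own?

D(n) = (n-1)(D(n-1) + D(n-2)), D(0)=1, D(1)=0.
Building up: D(2)=1, D(3)=2, D(4)=9, D(5)=44, D(6)=265, D(7)=1854, D(8)=14833, D(9)=133496, D(10)=1334961, D(11)=14684570, D(12)=176214841, D(13)=2290792932.
Total arrangements: 13! = 6227020800.
Probability = D(13)/13! = 63633137/172972800.

Final answer: D(13)/13! = 2290792932/6227020800 = 0.367879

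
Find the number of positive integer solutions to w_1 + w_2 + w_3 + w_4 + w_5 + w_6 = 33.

Substitute w'_i = w_i - 1 (so w'_i >= 0). Then sum w'_i = 33 - 6 = 27.
Stars and bars: C(27+6-1, 6-1) = C(32,5).

Final answer: C(32,5) = 201376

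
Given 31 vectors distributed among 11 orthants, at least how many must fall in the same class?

By pigeonhole with 31 objects and 11 categories: ceiling(31/11).

Final answer: 3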